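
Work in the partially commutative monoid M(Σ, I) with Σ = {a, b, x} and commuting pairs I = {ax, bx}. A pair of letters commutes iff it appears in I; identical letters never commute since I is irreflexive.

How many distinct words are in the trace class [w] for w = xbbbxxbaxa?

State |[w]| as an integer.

piece 0:x — minimal
piece 1:b — minimal
piece 2:b rests on {1:b}
piece 3:b rests on {2:b}
piece 4:x rests on {0:x}
piece 5:x rests on {4:x}
piece 6:b rests on {3:b}
piece 7:a rests on {6:b}
piece 8:x rests on {5:x}
piece 9:a rests on {7:a}
minimal pieces: {0:x, 1:b}
ways to finish when only these pieces remain (= sum over removing one remaining piece with nothing left below it):
  1 left: {8}→1  {9}→1
  2 left: {5,8}→1  {7,9}→1  {8,9}→2
  3 left: {4,5,8}→1  {5,8,9}→3  {6,7,9}→1  {7,8,9}→3
  4 left: {0,4,5,8}→1  {3,6,7,9}→1  {4,5,8,9}→4  {5,7,8,9}→6  {6,7,8,9}→4
  5 left: {0,4,5,8,9}→5  {2,3,6,7,9}→1  {3,6,7,8,9}→5  {4,5,7,8,9}→10  {5,6,7,8,9}→10
  6 left: {0,4,5,7,8,9}→15  {1,2,3,6,7,9}→1  {2,3,6,7,8,9}→6  {3,5,6,7,8,9}→15  {4,5,6,7,8,9}→20
  7 left: {0,4,5,6,7,8,9}→35  {1,2,3,6,7,8,9}→7  {2,3,5,6,7,8,9}→21  {3,4,5,6,7,8,9}→35
  8 left: {0,3,4,5,6,7,8,9}→70  {1,2,3,5,6,7,8,9}→28  {2,3,4,5,6,7,8,9}→56
  placing 0:x first → 84 extensions
  placing 1:b first → 126 extensions
total linear extensions = 210

210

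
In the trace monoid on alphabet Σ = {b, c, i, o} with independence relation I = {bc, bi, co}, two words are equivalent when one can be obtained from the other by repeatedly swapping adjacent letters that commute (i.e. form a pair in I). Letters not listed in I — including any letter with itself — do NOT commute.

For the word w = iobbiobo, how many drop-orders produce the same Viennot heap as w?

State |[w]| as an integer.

piece 0:i — minimal
piece 1:o rests on {0:i}
piece 2:b rests on {1:o}
piece 3:b rests on {2:b}
piece 4:i rests on {1:o}
piece 5:o rests on {3:b, 4:i}
piece 6:b rests on {5:o}
piece 7:o rests on {6:b}
minimal pieces: {0:i}
ways to finish when only these pieces remain (= sum over removing one remaining piece with nothing left below it):
  1 left: {7}→1
  2 left: {6,7}→1
  3 left: {5,6,7}→1
  4 left: {3,5,6,7}→1  {4,5,6,7}→1
  5 left: {2,3,5,6,7}→1  {3,4,5,6,7}→2
  6 left: {2,3,4,5,6,7}→3
  placing 0:i first → 3 extensions

3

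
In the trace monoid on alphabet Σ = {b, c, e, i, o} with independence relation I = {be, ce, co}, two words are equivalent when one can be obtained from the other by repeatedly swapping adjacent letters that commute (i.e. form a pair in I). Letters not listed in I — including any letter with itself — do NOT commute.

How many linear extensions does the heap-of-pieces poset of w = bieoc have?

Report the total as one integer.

3

0(b) covers ∅
1(i) covers 0:b
2(e) covers 1:i
3(o) covers 2:e
4(c) covers 1:i
floor of heap: 0:b
completions by unplaced set U, small U first (add the entries for U minus each lowest piece of U):
  |U|=1: {3}:1  {4}:1
  |U|=2: {2,3}:1  {3,4}:2
  |U|=3: {2,3,4}:3
  start at 0(b): 3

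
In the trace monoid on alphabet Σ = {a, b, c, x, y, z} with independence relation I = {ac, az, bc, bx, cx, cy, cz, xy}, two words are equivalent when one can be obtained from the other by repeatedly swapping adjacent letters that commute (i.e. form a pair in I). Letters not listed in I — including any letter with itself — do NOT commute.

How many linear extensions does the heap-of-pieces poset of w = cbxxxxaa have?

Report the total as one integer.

40

0(c) covers ∅
1(b) covers ∅
2(x) covers ∅
3(x) covers 2:x
4(x) covers 3:x
5(x) covers 4:x
6(a) covers 1:b, 5:x
7(a) covers 6:a
floor of heap: 0:c, 1:b, 2:x
completions by unplaced set U, small U first (add the entries for U minus each lowest piece of U):
  |U|=1: {0}:1  {7}:1
  |U|=2: {0,7}:2  {6,7}:1
  |U|=3: {0,6,7}:3  {1,6,7}:1  {5,6,7}:1
  |U|=4: {0,1,6,7}:4  {0,5,6,7}:4  {1,5,6,7}:2  {4,5,6,7}:1
  |U|=5: {0,1,5,6,7}:10  {0,4,5,6,7}:5  {1,4,5,6,7}:3  {3,4,5,6,7}:1
  |U|=6: {0,1,4,5,6,7}:18  {0,3,4,5,6,7}:6  {1,3,4,5,6,7}:4  {2,3,4,5,6,7}:1
  start at 0(c): 5
  start at 1(b): 7
  start at 2(x): 28
sum over floor = 40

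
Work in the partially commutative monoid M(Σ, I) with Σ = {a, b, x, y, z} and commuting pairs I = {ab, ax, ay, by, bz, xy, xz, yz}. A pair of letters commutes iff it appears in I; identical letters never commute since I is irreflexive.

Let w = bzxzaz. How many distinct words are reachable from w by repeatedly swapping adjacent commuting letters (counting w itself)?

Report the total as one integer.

15

piece 0:b — minimal
piece 1:z — minimal
piece 2:x rests on {0:b}
piece 3:z rests on {1:z}
piece 4:a rests on {3:z}
piece 5:z rests on {4:a}
minimal pieces: {0:b, 1:z}
ways to finish when only these pieces remain (= sum over removing one remaining piece with nothing left below it):
  1 left: {2}→1  {5}→1
  2 left: {0,2}→1  {2,5}→2  {4,5}→1
  3 left: {0,2,5}→3  {2,4,5}→3  {3,4,5}→1
  4 left: {0,2,4,5}→6  {1,3,4,5}→1  {2,3,4,5}→4
  placing 0:b first → 5 extensions
  placing 1:z first → 10 extensions
total linear extensions = 15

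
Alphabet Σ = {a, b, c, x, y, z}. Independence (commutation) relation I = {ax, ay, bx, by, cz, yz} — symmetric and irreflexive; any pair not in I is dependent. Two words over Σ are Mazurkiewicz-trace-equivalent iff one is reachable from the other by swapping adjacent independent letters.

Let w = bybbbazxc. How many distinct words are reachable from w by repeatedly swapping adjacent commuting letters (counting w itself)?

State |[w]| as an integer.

0(b) covers ∅
1(y) covers ∅
2(b) covers 0:b
3(b) covers 2:b
4(b) covers 3:b
5(a) covers 4:b
6(z) covers 5:a
7(x) covers 1:y, 6:z
8(c) covers 7:x
floor of heap: 0:b, 1:y
completions by unplaced set U, small U first (add the entries for U minus each lowest piece of U):
  |U|=1: {8}:1
  |U|=2: {7,8}:1
  |U|=3: {1,7,8}:1  {6,7,8}:1
  |U|=4: {1,6,7,8}:2  {5,6,7,8}:1
  |U|=5: {1,5,6,7,8}:3  {4,5,6,7,8}:1
  |U|=6: {1,4,5,6,7,8}:4  {3,4,5,6,7,8}:1
  |U|=7: {1,3,4,5,6,7,8}:5  {2,3,4,5,6,7,8}:1
  start at 0(b): 6
  start at 1(y): 1
sum over floor = 7

7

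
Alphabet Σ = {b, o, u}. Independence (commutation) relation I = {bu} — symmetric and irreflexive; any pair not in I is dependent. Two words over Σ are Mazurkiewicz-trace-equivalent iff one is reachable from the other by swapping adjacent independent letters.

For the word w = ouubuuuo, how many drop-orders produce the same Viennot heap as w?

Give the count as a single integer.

6

piece 0:o — minimal
piece 1:u rests on {0:o}
piece 2:u rests on {1:u}
piece 3:b rests on {0:o}
piece 4:u rests on {2:u}
piece 5:u rests on {4:u}
piece 6:u rests on {5:u}
piece 7:o rests on {3:b, 6:u}
minimal pieces: {0:o}
ways to finish when only these pieces remain (= sum over removing one remaining piece with nothing left below it):
  1 left: {7}→1
  2 left: {3,7}→1  {6,7}→1
  3 left: {3,6,7}→2  {5,6,7}→1
  4 left: {3,5,6,7}→3  {4,5,6,7}→1
  5 left: {2,4,5,6,7}→1  {3,4,5,6,7}→4
  6 left: {1,2,4,5,6,7}→1  {2,3,4,5,6,7}→5
  placing 0:o first → 6 extensions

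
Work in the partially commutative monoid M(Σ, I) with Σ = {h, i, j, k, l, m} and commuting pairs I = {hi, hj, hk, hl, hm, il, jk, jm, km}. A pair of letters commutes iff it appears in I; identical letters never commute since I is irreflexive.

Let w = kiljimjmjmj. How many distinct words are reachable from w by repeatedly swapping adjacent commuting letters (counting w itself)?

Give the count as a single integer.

0(k) covers ∅
1(i) covers 0:k
2(l) covers 0:k
3(j) covers 1:i, 2:l
4(i) covers 3:j
5(m) covers 4:i
6(j) covers 4:i
7(m) covers 5:m
8(j) covers 6:j
9(m) covers 7:m
10(j) covers 8:j
floor of heap: 0:k
completions by unplaced set U, small U first (add the entries for U minus each lowest piece of U):
  |U|=1: {9}:1  {10}:1
  |U|=2: {7,9}:1  {8,10}:1  {9,10}:2
  |U|=3: {5,7,9}:1  {6,8,10}:1  {7,9,10}:3  {8,9,10}:3
  |U|=4: {5,7,9,10}:4  {6,8,9,10}:4  {7,8,9,10}:6
  |U|=5: {5,7,8,9,10}:10  {6,7,8,9,10}:10
  |U|=6: {5,6,7,8,9,10}:20
  |U|=7: {4,5,6,7,8,9,10}:20
  |U|=8: {3,4,5,6,7,8,9,10}:20
  |U|=9: {1,3,4,5,6,7,8,9,10}:20  {2,3,4,5,6,7,8,9,10}:20
  start at 0(k): 40

40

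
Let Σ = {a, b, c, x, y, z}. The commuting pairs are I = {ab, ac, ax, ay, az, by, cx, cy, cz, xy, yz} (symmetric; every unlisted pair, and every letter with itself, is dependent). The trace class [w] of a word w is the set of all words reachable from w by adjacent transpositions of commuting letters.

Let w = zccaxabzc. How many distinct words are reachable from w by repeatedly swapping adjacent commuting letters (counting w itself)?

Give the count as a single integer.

drop 0:z onto floor
drop 1:c onto floor
drop 2:c onto {1:c}
drop 3:a onto floor
drop 4:x onto {0:z}
drop 5:a onto {3:a}
drop 6:b onto {2:c, 4:x}
drop 7:z onto {6:b}
drop 8:c onto {6:b}
ground layer = {0:z, 1:c, 3:a}
drop-orders for the pieces not yet dropped (sum over which currently-grounded one goes next):
  1 to go: {5} 1  {7} 1  {8} 1
  2 to go: {3,5} 1  {5,7} 2  {5,8} 2  {7,8} 2
  3 to go: {3,5,7} 3  {3,5,8} 3  {5,7,8} 6  {6,7,8} 2
  4 to go: {2,6,7,8} 2  {3,5,7,8} 12  {4,6,7,8} 2  {5,6,7,8} 8
  5 to go: {0,4,6,7,8} 2  {1,2,6,7,8} 2  {2,4,6,7,8} 4  {2,5,6,7,8} 10  {3,5,6,7,8} 20  {4,5,6,7,8} 10
  6 to go: {0,2,4,6,7,8} 6  {0,4,5,6,7,8} 12  {1,2,4,6,7,8} 6  {1,2,5,6,7,8} 12  {2,3,5,6,7,8} 30  {2,4,5,6,7,8} 24  {3,4,5,6,7,8} 30
  7 to go: {0,1,2,4,6,7,8} 12  {0,2,4,5,6,7,8} 42  {0,3,4,5,6,7,8} 42  {1,2,3,5,6,7,8} 42  {1,2,4,5,6,7,8} 42  {2,3,4,5,6,7,8} 84
  if 0:z drops first: 168 orders
  if 1:c drops first: 168 orders
  if 3:a drops first: 96 orders
heap linearizations: 432

432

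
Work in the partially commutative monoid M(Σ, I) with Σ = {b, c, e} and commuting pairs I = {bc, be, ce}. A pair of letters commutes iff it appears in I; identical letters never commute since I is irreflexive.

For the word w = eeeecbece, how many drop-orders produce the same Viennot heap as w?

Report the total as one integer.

piece 0:e — minimal
piece 1:e rests on {0:e}
piece 2:e rests on {1:e}
piece 3:e rests on {2:e}
piece 4:c — minimal
piece 5:b — minimal
piece 6:e rests on {3:e}
piece 7:c rests on {4:c}
piece 8:e rests on {6:e}
minimal pieces: {0:e, 4:c, 5:b}
ways to finish when only these pieces remain (= sum over removing one remaining piece with nothing left below it):
  1 left: {5}→1  {7}→1  {8}→1
  2 left: {4,7}→1  {5,7}→2  {5,8}→2  {6,8}→1  {7,8}→2
  3 left: {3,6,8}→1  {4,5,7}→3  {4,7,8}→3  {5,6,8}→3  {5,7,8}→6  {6,7,8}→3
  4 left: {2,3,6,8}→1  {3,5,6,8}→4  {3,6,7,8}→4  {4,5,7,8}→12  {4,6,7,8}→6  {5,6,7,8}→12
  5 left: {1,2,3,6,8}→1  {2,3,5,6,8}→5  {2,3,6,7,8}→5  {3,4,6,7,8}→10  {3,5,6,7,8}→20  {4,5,6,7,8}→30
  6 left: {0,1,2,3,6,8}→1  {1,2,3,5,6,8}→6  {1,2,3,6,7,8}→6  {2,3,4,6,7,8}→15  {2,3,5,6,7,8}→30  {3,4,5,6,7,8}→60
  7 left: {0,1,2,3,5,6,8}→7  {0,1,2,3,6,7,8}→7  {1,2,3,4,6,7,8}→21  {1,2,3,5,6,7,8}→42  {2,3,4,5,6,7,8}→105
  placing 0:e first → 168 extensions
  placing 4:c first → 56 extensions
  placing 5:b first → 28 extensions
total linear extensions = 252

252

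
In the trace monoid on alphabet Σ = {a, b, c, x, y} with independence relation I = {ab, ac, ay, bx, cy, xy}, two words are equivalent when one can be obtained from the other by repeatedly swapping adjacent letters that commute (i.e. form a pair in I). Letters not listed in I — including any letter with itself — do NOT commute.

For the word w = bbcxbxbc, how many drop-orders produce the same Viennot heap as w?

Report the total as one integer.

6

drop 0:b onto floor
drop 1:b onto {0:b}
drop 2:c onto {1:b}
drop 3:x onto {2:c}
drop 4:b onto {2:c}
drop 5:x onto {3:x}
drop 6:b onto {4:b}
drop 7:c onto {5:x, 6:b}
ground layer = {0:b}
drop-orders for the pieces not yet dropped (sum over which currently-grounded one goes next):
  1 to go: {7} 1
  2 to go: {5,7} 1  {6,7} 1
  3 to go: {3,5,7} 1  {4,6,7} 1  {5,6,7} 2
  4 to go: {3,5,6,7} 3  {4,5,6,7} 3
  5 to go: {3,4,5,6,7} 6
  6 to go: {2,3,4,5,6,7} 6
  if 0:b drops first: 6 orders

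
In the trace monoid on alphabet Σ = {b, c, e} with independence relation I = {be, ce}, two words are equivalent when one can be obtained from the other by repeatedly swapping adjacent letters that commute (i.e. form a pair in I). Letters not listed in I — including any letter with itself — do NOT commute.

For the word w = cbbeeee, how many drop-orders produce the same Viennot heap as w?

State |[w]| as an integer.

piece 0:c — minimal
piece 1:b rests on {0:c}
piece 2:b rests on {1:b}
piece 3:e — minimal
piece 4:e rests on {3:e}
piece 5:e rests on {4:e}
piece 6:e rests on {5:e}
minimal pieces: {0:c, 3:e}
ways to finish when only these pieces remain (= sum over removing one remaining piece with nothing left below it):
  1 left: {2}→1  {6}→1
  2 left: {1,2}→1  {2,6}→2  {5,6}→1
  3 left: {0,1,2}→1  {1,2,6}→3  {2,5,6}→3  {4,5,6}→1
  4 left: {0,1,2,6}→4  {1,2,5,6}→6  {2,4,5,6}→4  {3,4,5,6}→1
  5 left: {0,1,2,5,6}→10  {1,2,4,5,6}→10  {2,3,4,5,6}→5
  placing 0:c first → 15 extensions
  placing 3:e first → 20 extensions
total linear extensions = 35

35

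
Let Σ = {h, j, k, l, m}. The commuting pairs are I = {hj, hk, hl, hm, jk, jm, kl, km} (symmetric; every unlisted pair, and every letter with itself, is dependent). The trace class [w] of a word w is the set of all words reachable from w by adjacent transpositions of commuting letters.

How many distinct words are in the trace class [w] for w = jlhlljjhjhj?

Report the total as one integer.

165

piece 0:j — minimal
piece 1:l rests on {0:j}
piece 2:h — minimal
piece 3:l rests on {1:l}
piece 4:l rests on {3:l}
piece 5:j rests on {4:l}
piece 6:j rests on {5:j}
piece 7:h rests on {2:h}
piece 8:j rests on {6:j}
piece 9:h rests on {7:h}
piece 10:j rests on {8:j}
minimal pieces: {0:j, 2:h}
ways to finish when only these pieces remain (= sum over removing one remaining piece with nothing left below it):
  1 left: {9}→1  {10}→1
  2 left: {7,9}→1  {8,10}→1  {9,10}→2
  3 left: {2,7,9}→1  {6,8,10}→1  {7,9,10}→3  {8,9,10}→3
  4 left: {2,7,9,10}→4  {5,6,8,10}→1  {6,8,9,10}→4  {7,8,9,10}→6
  5 left: {2,7,8,9,10}→10  {4,5,6,8,10}→1  {5,6,8,9,10}→5  {6,7,8,9,10}→10
  6 left: {2,6,7,8,9,10}→20  {3,4,5,6,8,10}→1  {4,5,6,8,9,10}→6  {5,6,7,8,9,10}→15
  7 left: {1,3,4,5,6,8,10}→1  {2,5,6,7,8,9,10}→35  {3,4,5,6,8,9,10}→7  {4,5,6,7,8,9,10}→21
  8 left: {0,1,3,4,5,6,8,10}→1  {1,3,4,5,6,8,9,10}→8  {2,4,5,6,7,8,9,10}→56  {3,4,5,6,7,8,9,10}→28
  9 left: {0,1,3,4,5,6,8,9,10}→9  {1,3,4,5,6,7,8,9,10}→36  {2,3,4,5,6,7,8,9,10}→84
  placing 0:j first → 120 extensions
  placing 2:h first → 45 extensions
total linear extensions = 165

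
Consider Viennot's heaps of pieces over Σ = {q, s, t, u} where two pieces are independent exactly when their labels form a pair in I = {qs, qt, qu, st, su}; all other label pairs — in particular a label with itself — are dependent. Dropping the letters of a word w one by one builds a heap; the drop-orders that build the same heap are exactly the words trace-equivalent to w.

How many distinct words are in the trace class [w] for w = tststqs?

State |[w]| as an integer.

0(t) covers ∅
1(s) covers ∅
2(t) covers 0:t
3(s) covers 1:s
4(t) covers 2:t
5(q) covers ∅
6(s) covers 3:s
floor of heap: 0:t, 1:s, 5:q
completions by unplaced set U, small U first (add the entries for U minus each lowest piece of U):
  |U|=1: {4}:1  {5}:1  {6}:1
  |U|=2: {2,4}:1  {3,6}:1  {4,5}:2  {4,6}:2  {5,6}:2
  |U|=3: {0,2,4}:1  {1,3,6}:1  {2,4,5}:3  {2,4,6}:3  {3,4,6}:3  {3,5,6}:3  {4,5,6}:6
  |U|=4: {0,2,4,5}:4  {0,2,4,6}:4  {1,3,4,6}:4  {1,3,5,6}:4  {2,3,4,6}:6  {2,4,5,6}:12  {3,4,5,6}:12
  |U|=5: {0,2,3,4,6}:10  {0,2,4,5,6}:20  {1,2,3,4,6}:10  {1,3,4,5,6}:20  {2,3,4,5,6}:30
  start at 0(t): 60
  start at 1(s): 60
  start at 5(q): 20
sum over floor = 140

140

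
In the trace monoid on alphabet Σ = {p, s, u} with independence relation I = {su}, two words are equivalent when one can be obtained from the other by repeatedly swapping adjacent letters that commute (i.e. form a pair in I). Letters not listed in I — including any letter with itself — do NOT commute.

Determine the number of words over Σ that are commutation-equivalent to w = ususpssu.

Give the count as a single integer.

18

0(u) covers ∅
1(s) covers ∅
2(u) covers 0:u
3(s) covers 1:s
4(p) covers 2:u, 3:s
5(s) covers 4:p
6(s) covers 5:s
7(u) covers 4:p
floor of heap: 0:u, 1:s
completions by unplaced set U, small U first (add the entries for U minus each lowest piece of U):
  |U|=1: {6}:1  {7}:1
  |U|=2: {5,6}:1  {6,7}:2
  |U|=3: {5,6,7}:3
  |U|=4: {4,5,6,7}:3
  |U|=5: {2,4,5,6,7}:3  {3,4,5,6,7}:3
  |U|=6: {0,2,4,5,6,7}:3  {1,3,4,5,6,7}:3  {2,3,4,5,6,7}:6
  start at 0(u): 9
  start at 1(s): 9
sum over floor = 18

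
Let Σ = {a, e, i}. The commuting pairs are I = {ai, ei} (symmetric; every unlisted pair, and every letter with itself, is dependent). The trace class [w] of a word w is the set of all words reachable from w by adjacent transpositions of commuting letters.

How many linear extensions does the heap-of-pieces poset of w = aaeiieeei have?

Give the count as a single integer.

#0=a has no predecessor
#1=a depends on [0:a]
#2=e depends on [1:a]
#3=i has no predecessor
#4=i depends on [3:i]
#5=e depends on [2:e]
#6=e depends on [5:e]
#7=e depends on [6:e]
#8=i depends on [4:i]
sources: [0:a, 3:i]
N(rest) = Σ N(rest − s) over sources s of rest; N(one piece) = 1:
  size 1 → [7]=1  [8]=1
  size 2 → [4,8]=1  [6,7]=1  [7,8]=2
  size 3 → [3,4,8]=1  [4,7,8]=3  [5,6,7]=1  [6,7,8]=3
  size 4 → [2,5,6,7]=1  [3,4,7,8]=4  [4,6,7,8]=6  [5,6,7,8]=4
  size 5 → [1,2,5,6,7]=1  [2,5,6,7,8]=5  [3,4,6,7,8]=10  [4,5,6,7,8]=10
  size 6 → [0,1,2,5,6,7]=1  [1,2,5,6,7,8]=6  [2,4,5,6,7,8]=15  [3,4,5,6,7,8]=20
  size 7 → [0,1,2,5,6,7,8]=7  [1,2,4,5,6,7,8]=21  [2,3,4,5,6,7,8]=35
  first=0(a) contributes 56
  first=3(i) contributes 28
|[w]| = 84

84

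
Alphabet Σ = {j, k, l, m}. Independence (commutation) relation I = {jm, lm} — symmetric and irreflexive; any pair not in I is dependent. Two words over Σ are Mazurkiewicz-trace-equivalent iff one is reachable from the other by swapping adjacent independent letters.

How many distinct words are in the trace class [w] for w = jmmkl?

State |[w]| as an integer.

3

drop 0:j onto floor
drop 1:m onto floor
drop 2:m onto {1:m}
drop 3:k onto {0:j, 2:m}
drop 4:l onto {3:k}
ground layer = {0:j, 1:m}
drop-orders for the pieces not yet dropped (sum over which currently-grounded one goes next):
  1 to go: {4} 1
  2 to go: {3,4} 1
  3 to go: {0,3,4} 1  {2,3,4} 1
  if 0:j drops first: 1 orders
  if 1:m drops first: 2 orders
heap linearizations: 3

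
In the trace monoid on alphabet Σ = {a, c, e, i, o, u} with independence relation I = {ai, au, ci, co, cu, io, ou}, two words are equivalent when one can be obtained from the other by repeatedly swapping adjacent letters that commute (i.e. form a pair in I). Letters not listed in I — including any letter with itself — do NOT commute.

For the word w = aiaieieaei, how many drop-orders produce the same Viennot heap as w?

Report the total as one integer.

drop 0:a onto floor
drop 1:i onto floor
drop 2:a onto {0:a}
drop 3:i onto {1:i}
drop 4:e onto {2:a, 3:i}
drop 5:i onto {4:e}
drop 6:e onto {5:i}
drop 7:a onto {6:e}
drop 8:e onto {7:a}
drop 9:i onto {8:e}
ground layer = {0:a, 1:i}
drop-orders for the pieces not yet dropped (sum over which currently-grounded one goes next):
  1 to go: {9} 1
  2 to go: {8,9} 1
  3 to go: {7,8,9} 1
  4 to go: {6,7,8,9} 1
  5 to go: {5,6,7,8,9} 1
  6 to go: {4,5,6,7,8,9} 1
  7 to go: {2,4,5,6,7,8,9} 1  {3,4,5,6,7,8,9} 1
  8 to go: {0,2,4,5,6,7,8,9} 1  {1,3,4,5,6,7,8,9} 1  {2,3,4,5,6,7,8,9} 2
  if 0:a drops first: 3 orders
  if 1:i drops first: 3 orders
heap linearizations: 6

6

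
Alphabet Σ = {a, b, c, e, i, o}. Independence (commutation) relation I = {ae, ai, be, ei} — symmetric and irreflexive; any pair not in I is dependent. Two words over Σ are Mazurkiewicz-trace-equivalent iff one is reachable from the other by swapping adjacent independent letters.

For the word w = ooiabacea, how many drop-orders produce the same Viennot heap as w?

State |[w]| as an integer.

4

piece 0:o — minimal
piece 1:o rests on {0:o}
piece 2:i rests on {1:o}
piece 3:a rests on {1:o}
piece 4:b rests on {2:i, 3:a}
piece 5:a rests on {4:b}
piece 6:c rests on {5:a}
piece 7:e rests on {6:c}
piece 8:a rests on {6:c}
minimal pieces: {0:o}
ways to finish when only these pieces remain (= sum over removing one remaining piece with nothing left below it):
  1 left: {7}→1  {8}→1
  2 left: {7,8}→2
  3 left: {6,7,8}→2
  4 left: {5,6,7,8}→2
  5 left: {4,5,6,7,8}→2
  6 left: {2,4,5,6,7,8}→2  {3,4,5,6,7,8}→2
  7 left: {2,3,4,5,6,7,8}→4
  placing 0:o first → 4 extensions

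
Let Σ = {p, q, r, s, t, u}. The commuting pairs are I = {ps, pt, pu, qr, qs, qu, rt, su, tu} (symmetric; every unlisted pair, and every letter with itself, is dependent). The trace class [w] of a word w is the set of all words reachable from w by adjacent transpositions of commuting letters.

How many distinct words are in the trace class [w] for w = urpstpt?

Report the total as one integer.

10

drop 0:u onto floor
drop 1:r onto {0:u}
drop 2:p onto {1:r}
drop 3:s onto {1:r}
drop 4:t onto {3:s}
drop 5:p onto {2:p}
drop 6:t onto {4:t}
ground layer = {0:u}
drop-orders for the pieces not yet dropped (sum over which currently-grounded one goes next):
  1 to go: {5} 1  {6} 1
  2 to go: {2,5} 1  {4,6} 1  {5,6} 2
  3 to go: {2,5,6} 3  {3,4,6} 1  {4,5,6} 3
  4 to go: {2,4,5,6} 6  {3,4,5,6} 4
  5 to go: {2,3,4,5,6} 10
  if 0:u drops first: 10 orders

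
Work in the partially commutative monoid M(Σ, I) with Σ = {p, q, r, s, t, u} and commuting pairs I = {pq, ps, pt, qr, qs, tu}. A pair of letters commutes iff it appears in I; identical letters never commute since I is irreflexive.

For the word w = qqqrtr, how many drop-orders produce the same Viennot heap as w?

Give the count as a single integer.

4

0(q) covers ∅
1(q) covers 0:q
2(q) covers 1:q
3(r) covers ∅
4(t) covers 2:q, 3:r
5(r) covers 4:t
floor of heap: 0:q, 3:r
completions by unplaced set U, small U first (add the entries for U minus each lowest piece of U):
  |U|=1: {5}:1
  |U|=2: {4,5}:1
  |U|=3: {2,4,5}:1  {3,4,5}:1
  |U|=4: {1,2,4,5}:1  {2,3,4,5}:2
  start at 0(q): 3
  start at 3(r): 1
sum over floor = 4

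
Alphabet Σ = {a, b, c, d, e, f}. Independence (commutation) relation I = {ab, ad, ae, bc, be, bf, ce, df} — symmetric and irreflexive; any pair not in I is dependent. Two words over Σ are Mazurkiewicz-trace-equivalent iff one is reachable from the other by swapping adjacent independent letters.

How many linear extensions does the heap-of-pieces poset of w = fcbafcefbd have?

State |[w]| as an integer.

#0=f has no predecessor
#1=c depends on [0:f]
#2=b has no predecessor
#3=a depends on [1:c]
#4=f depends on [3:a]
#5=c depends on [4:f]
#6=e depends on [4:f]
#7=f depends on [5:c, 6:e]
#8=b depends on [2:b]
#9=d depends on [5:c, 6:e, 8:b]
sources: [0:f, 2:b]
N(rest) = Σ N(rest − s) over sources s of rest; N(one piece) = 1:
  size 1 → [7]=1  [9]=1
  size 2 → [7,9]=2  [8,9]=1
  size 3 → [2,8,9]=1  [5,7,9]=2  [6,7,9]=2  [7,8,9]=3
  size 4 → [2,7,8,9]=4  [5,6,7,9]=4  [5,7,8,9]=5  [6,7,8,9]=5
  size 5 → [2,5,7,8,9]=9  [2,6,7,8,9]=9  [4,5,6,7,9]=4  [5,6,7,8,9]=14
  size 6 → [2,5,6,7,8,9]=32  [3,4,5,6,7,9]=4  [4,5,6,7,8,9]=18
  size 7 → [1,3,4,5,6,7,9]=4  [2,4,5,6,7,8,9]=50  [3,4,5,6,7,8,9]=22
  size 8 → [0,1,3,4,5,6,7,9]=4  [1,3,4,5,6,7,8,9]=26  [2,3,4,5,6,7,8,9]=72
  first=0(f) contributes 98
  first=2(b) contributes 30
|[w]| = 128

128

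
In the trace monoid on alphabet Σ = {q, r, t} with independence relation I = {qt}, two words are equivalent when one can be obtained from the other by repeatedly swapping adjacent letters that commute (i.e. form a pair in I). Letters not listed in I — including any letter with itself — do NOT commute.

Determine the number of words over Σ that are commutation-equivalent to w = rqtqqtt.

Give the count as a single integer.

drop 0:r onto floor
drop 1:q onto {0:r}
drop 2:t onto {0:r}
drop 3:q onto {1:q}
drop 4:q onto {3:q}
drop 5:t onto {2:t}
drop 6:t onto {5:t}
ground layer = {0:r}
drop-orders for the pieces not yet dropped (sum over which currently-grounded one goes next):
  1 to go: {4} 1  {6} 1
  2 to go: {3,4} 1  {4,6} 2  {5,6} 1
  3 to go: {1,3,4} 1  {2,5,6} 1  {3,4,6} 3  {4,5,6} 3
  4 to go: {1,3,4,6} 4  {2,4,5,6} 4  {3,4,5,6} 6
  5 to go: {1,3,4,5,6} 10  {2,3,4,5,6} 10
  if 0:r drops first: 20 orders

20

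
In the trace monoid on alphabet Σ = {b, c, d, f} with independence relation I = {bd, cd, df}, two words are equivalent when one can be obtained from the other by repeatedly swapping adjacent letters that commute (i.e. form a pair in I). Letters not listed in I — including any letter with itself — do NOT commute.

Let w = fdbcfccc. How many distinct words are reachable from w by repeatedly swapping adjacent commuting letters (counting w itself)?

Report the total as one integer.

drop 0:f onto floor
drop 1:d onto floor
drop 2:b onto {0:f}
drop 3:c onto {2:b}
drop 4:f onto {3:c}
drop 5:c onto {4:f}
drop 6:c onto {5:c}
drop 7:c onto {6:c}
ground layer = {0:f, 1:d}
drop-orders for the pieces not yet dropped (sum over which currently-grounded one goes next):
  1 to go: {1} 1  {7} 1
  2 to go: {1,7} 2  {6,7} 1
  3 to go: {1,6,7} 3  {5,6,7} 1
  4 to go: {1,5,6,7} 4  {4,5,6,7} 1
  5 to go: {1,4,5,6,7} 5  {3,4,5,6,7} 1
  6 to go: {1,3,4,5,6,7} 6  {2,3,4,5,6,7} 1
  if 0:f drops first: 7 orders
  if 1:d drops first: 1 orders
heap linearizations: 8

8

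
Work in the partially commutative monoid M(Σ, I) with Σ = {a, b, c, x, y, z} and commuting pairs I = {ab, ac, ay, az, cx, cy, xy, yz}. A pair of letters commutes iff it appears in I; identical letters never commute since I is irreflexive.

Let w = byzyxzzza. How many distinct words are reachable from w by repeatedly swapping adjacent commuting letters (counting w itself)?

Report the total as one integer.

drop 0:b onto floor
drop 1:y onto {0:b}
drop 2:z onto {0:b}
drop 3:y onto {1:y}
drop 4:x onto {2:z}
drop 5:z onto {4:x}
drop 6:z onto {5:z}
drop 7:z onto {6:z}
drop 8:a onto {4:x}
ground layer = {0:b}
drop-orders for the pieces not yet dropped (sum over which currently-grounded one goes next):
  1 to go: {3} 1  {7} 1  {8} 1
  2 to go: {1,3} 1  {3,7} 2  {3,8} 2  {6,7} 1  {7,8} 2
  3 to go: {1,3,7} 3  {1,3,8} 3  {3,6,7} 3  {3,7,8} 6  {5,6,7} 1  {6,7,8} 3
  4 to go: {1,3,6,7} 6  {1,3,7,8} 12  {3,5,6,7} 4  {3,6,7,8} 12  {5,6,7,8} 4
  5 to go: {1,3,5,6,7} 10  {1,3,6,7,8} 30  {3,5,6,7,8} 20  {4,5,6,7,8} 4
  6 to go: {1,3,5,6,7,8} 60  {2,4,5,6,7,8} 4  {3,4,5,6,7,8} 24
  7 to go: {1,3,4,5,6,7,8} 84  {2,3,4,5,6,7,8} 28
  if 0:b drops first: 112 orders

112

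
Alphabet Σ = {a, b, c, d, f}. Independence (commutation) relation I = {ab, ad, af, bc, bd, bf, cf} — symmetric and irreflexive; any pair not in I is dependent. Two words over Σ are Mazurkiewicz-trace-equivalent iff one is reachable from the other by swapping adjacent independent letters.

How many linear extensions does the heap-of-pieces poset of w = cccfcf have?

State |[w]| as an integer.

#0=c has no predecessor
#1=c depends on [0:c]
#2=c depends on [1:c]
#3=f has no predecessor
#4=c depends on [2:c]
#5=f depends on [3:f]
sources: [0:c, 3:f]
N(rest) = Σ N(rest − s) over sources s of rest; N(one piece) = 1:
  size 1 → [4]=1  [5]=1
  size 2 → [2,4]=1  [3,5]=1  [4,5]=2
  size 3 → [1,2,4]=1  [2,4,5]=3  [3,4,5]=3
  size 4 → [0,1,2,4]=1  [1,2,4,5]=4  [2,3,4,5]=6
  first=0(c) contributes 10
  first=3(f) contributes 5
|[w]| = 15

15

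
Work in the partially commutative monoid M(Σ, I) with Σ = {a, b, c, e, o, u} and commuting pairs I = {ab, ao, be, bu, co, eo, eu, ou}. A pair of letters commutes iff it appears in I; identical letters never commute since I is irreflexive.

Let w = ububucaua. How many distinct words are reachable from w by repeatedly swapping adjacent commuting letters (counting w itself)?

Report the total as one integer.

piece 0:u — minimal
piece 1:b — minimal
piece 2:u rests on {0:u}
piece 3:b rests on {1:b}
piece 4:u rests on {2:u}
piece 5:c rests on {3:b, 4:u}
piece 6:a rests on {5:c}
piece 7:u rests on {6:a}
piece 8:a rests on {7:u}
minimal pieces: {0:u, 1:b}
ways to finish when only these pieces remain (= sum over removing one remaining piece with nothing left below it):
  1 left: {8}→1
  2 left: {7,8}→1
  3 left: {6,7,8}→1
  4 left: {5,6,7,8}→1
  5 left: {3,5,6,7,8}→1  {4,5,6,7,8}→1
  6 left: {1,3,5,6,7,8}→1  {2,4,5,6,7,8}→1  {3,4,5,6,7,8}→2
  7 left: {0,2,4,5,6,7,8}→1  {1,3,4,5,6,7,8}→3  {2,3,4,5,6,7,8}→3
  placing 0:u first → 6 extensions
  placing 1:b first → 4 extensions
total linear extensions = 10

10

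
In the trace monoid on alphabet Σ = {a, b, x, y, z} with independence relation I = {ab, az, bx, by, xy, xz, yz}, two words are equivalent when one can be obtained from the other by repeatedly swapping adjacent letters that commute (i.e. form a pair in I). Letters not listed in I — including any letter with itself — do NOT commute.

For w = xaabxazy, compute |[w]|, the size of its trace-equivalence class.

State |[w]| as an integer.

#0=x has no predecessor
#1=a depends on [0:x]
#2=a depends on [1:a]
#3=b has no predecessor
#4=x depends on [2:a]
#5=a depends on [4:x]
#6=z depends on [3:b]
#7=y depends on [5:a]
sources: [0:x, 3:b]
N(rest) = Σ N(rest − s) over sources s of rest; N(one piece) = 1:
  size 1 → [6]=1  [7]=1
  size 2 → [3,6]=1  [5,7]=1  [6,7]=2
  size 3 → [3,6,7]=3  [4,5,7]=1  [5,6,7]=3
  size 4 → [2,4,5,7]=1  [3,5,6,7]=6  [4,5,6,7]=4
  size 5 → [1,2,4,5,7]=1  [2,4,5,6,7]=5  [3,4,5,6,7]=10
  size 6 → [0,1,2,4,5,7]=1  [1,2,4,5,6,7]=6  [2,3,4,5,6,7]=15
  first=0(x) contributes 21
  first=3(b) contributes 7
|[w]| = 28

28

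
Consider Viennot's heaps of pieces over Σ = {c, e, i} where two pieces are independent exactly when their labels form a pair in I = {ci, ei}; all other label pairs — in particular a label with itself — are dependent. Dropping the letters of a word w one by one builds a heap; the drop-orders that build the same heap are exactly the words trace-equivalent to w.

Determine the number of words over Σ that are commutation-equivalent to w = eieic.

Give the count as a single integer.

drop 0:e onto floor
drop 1:i onto floor
drop 2:e onto {0:e}
drop 3:i onto {1:i}
drop 4:c onto {2:e}
ground layer = {0:e, 1:i}
drop-orders for the pieces not yet dropped (sum over which currently-grounded one goes next):
  1 to go: {3} 1  {4} 1
  2 to go: {1,3} 1  {2,4} 1  {3,4} 2
  3 to go: {0,2,4} 1  {1,3,4} 3  {2,3,4} 3
  if 0:e drops first: 6 orders
  if 1:i drops first: 4 orders
heap linearizations: 10

10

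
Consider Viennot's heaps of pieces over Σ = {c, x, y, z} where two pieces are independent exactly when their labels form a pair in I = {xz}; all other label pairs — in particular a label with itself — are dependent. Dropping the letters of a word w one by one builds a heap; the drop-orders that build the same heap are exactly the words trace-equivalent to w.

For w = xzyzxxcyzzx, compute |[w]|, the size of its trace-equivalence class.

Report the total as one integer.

18

0(x) covers ∅
1(z) covers ∅
2(y) covers 0:x, 1:z
3(z) covers 2:y
4(x) covers 2:y
5(x) covers 4:x
6(c) covers 3:z, 5:x
7(y) covers 6:c
8(z) covers 7:y
9(z) covers 8:z
10(x) covers 7:y
floor of heap: 0:x, 1:z
completions by unplaced set U, small U first (add the entries for U minus each lowest piece of U):
  |U|=1: {9}:1  {10}:1
  |U|=2: {8,9}:1  {9,10}:2
  |U|=3: {8,9,10}:3
  |U|=4: {7,8,9,10}:3
  |U|=5: {6,7,8,9,10}:3
  |U|=6: {3,6,7,8,9,10}:3  {5,6,7,8,9,10}:3
  |U|=7: {3,5,6,7,8,9,10}:6  {4,5,6,7,8,9,10}:3
  |U|=8: {3,4,5,6,7,8,9,10}:9
  |U|=9: {2,3,4,5,6,7,8,9,10}:9
  start at 0(x): 9
  start at 1(z): 9
sum over floor = 18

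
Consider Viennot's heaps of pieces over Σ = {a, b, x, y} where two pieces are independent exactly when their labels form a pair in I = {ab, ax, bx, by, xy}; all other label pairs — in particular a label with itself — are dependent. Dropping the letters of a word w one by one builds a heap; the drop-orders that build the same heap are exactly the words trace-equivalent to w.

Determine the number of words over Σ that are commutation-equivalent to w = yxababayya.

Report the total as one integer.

360

piece 0:y — minimal
piece 1:x — minimal
piece 2:a rests on {0:y}
piece 3:b — minimal
piece 4:a rests on {2:a}
piece 5:b rests on {3:b}
piece 6:a rests on {4:a}
piece 7:y rests on {6:a}
piece 8:y rests on {7:y}
piece 9:a rests on {8:y}
minimal pieces: {0:y, 1:x, 3:b}
ways to finish when only these pieces remain (= sum over removing one remaining piece with nothing left below it):
  1 left: {1}→1  {5}→1  {9}→1
  2 left: {1,5}→2  {1,9}→2  {3,5}→1  {5,9}→2  {8,9}→1
  3 left: {1,3,5}→3  {1,5,9}→6  {1,8,9}→3  {3,5,9}→3  {5,8,9}→3  {7,8,9}→1
  4 left: {1,3,5,9}→12  {1,5,8,9}→12  {1,7,8,9}→4  {3,5,8,9}→6  {5,7,8,9}→4  {6,7,8,9}→1
  5 left: {1,3,5,8,9}→30  {1,5,7,8,9}→20  {1,6,7,8,9}→5  {3,5,7,8,9}→10  {4,6,7,8,9}→1  {5,6,7,8,9}→5
  6 left: {1,3,5,7,8,9}→60  {1,4,6,7,8,9}→6  {1,5,6,7,8,9}→30  {2,4,6,7,8,9}→1  {3,5,6,7,8,9}→15  {4,5,6,7,8,9}→6
  7 left: {0,2,4,6,7,8,9}→1  {1,2,4,6,7,8,9}→7  {1,3,5,6,7,8,9}→105  {1,4,5,6,7,8,9}→42  {2,4,5,6,7,8,9}→7  {3,4,5,6,7,8,9}→21
  8 left: {0,1,2,4,6,7,8,9}→8  {0,2,4,5,6,7,8,9}→8  {1,2,4,5,6,7,8,9}→56  {1,3,4,5,6,7,8,9}→168  {2,3,4,5,6,7,8,9}→28
  placing 0:y first → 252 extensions
  placing 1:x first → 36 extensions
  placing 3:b first → 72 extensions
total linear extensions = 360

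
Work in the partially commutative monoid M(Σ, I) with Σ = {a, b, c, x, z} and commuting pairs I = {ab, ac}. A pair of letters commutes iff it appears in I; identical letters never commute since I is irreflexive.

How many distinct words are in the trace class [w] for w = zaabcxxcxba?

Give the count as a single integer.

12

drop 0:z onto floor
drop 1:a onto {0:z}
drop 2:a onto {1:a}
drop 3:b onto {0:z}
drop 4:c onto {3:b}
drop 5:x onto {2:a, 4:c}
drop 6:x onto {5:x}
drop 7:c onto {6:x}
drop 8:x onto {7:c}
drop 9:b onto {8:x}
drop 10:a onto {8:x}
ground layer = {0:z}
drop-orders for the pieces not yet dropped (sum over which currently-grounded one goes next):
  1 to go: {9} 1  {10} 1
  2 to go: {9,10} 2
  3 to go: {8,9,10} 2
  4 to go: {7,8,9,10} 2
  5 to go: {6,7,8,9,10} 2
  6 to go: {5,6,7,8,9,10} 2
  7 to go: {2,5,6,7,8,9,10} 2  {4,5,6,7,8,9,10} 2
  8 to go: {1,2,5,6,7,8,9,10} 2  {2,4,5,6,7,8,9,10} 4  {3,4,5,6,7,8,9,10} 2
  9 to go: {1,2,4,5,6,7,8,9,10} 6  {2,3,4,5,6,7,8,9,10} 6
  if 0:z drops first: 12 orders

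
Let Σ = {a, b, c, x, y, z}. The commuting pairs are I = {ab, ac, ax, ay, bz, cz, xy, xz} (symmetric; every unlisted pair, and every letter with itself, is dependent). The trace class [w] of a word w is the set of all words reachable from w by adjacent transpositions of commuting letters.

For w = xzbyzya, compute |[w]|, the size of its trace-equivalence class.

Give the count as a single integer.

#0=x has no predecessor
#1=z has no predecessor
#2=b depends on [0:x]
#3=y depends on [1:z, 2:b]
#4=z depends on [3:y]
#5=y depends on [4:z]
#6=a depends on [4:z]
sources: [0:x, 1:z]
N(rest) = Σ N(rest − s) over sources s of rest; N(one piece) = 1:
  size 1 → [5]=1  [6]=1
  size 2 → [5,6]=2
  size 3 → [4,5,6]=2
  size 4 → [3,4,5,6]=2
  size 5 → [1,3,4,5,6]=2  [2,3,4,5,6]=2
  first=0(x) contributes 4
  first=1(z) contributes 2
|[w]| = 6

6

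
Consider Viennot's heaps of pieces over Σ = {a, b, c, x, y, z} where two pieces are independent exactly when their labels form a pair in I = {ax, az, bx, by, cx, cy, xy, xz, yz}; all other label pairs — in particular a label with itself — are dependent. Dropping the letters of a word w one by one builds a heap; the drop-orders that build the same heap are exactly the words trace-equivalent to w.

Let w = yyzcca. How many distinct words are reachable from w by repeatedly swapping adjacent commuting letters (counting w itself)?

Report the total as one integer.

10

drop 0:y onto floor
drop 1:y onto {0:y}
drop 2:z onto floor
drop 3:c onto {2:z}
drop 4:c onto {3:c}
drop 5:a onto {1:y, 4:c}
ground layer = {0:y, 2:z}
drop-orders for the pieces not yet dropped (sum over which currently-grounded one goes next):
  1 to go: {5} 1
  2 to go: {1,5} 1  {4,5} 1
  3 to go: {0,1,5} 1  {1,4,5} 2  {3,4,5} 1
  4 to go: {0,1,4,5} 3  {1,3,4,5} 3  {2,3,4,5} 1
  if 0:y drops first: 4 orders
  if 2:z drops first: 6 orders
heap linearizations: 10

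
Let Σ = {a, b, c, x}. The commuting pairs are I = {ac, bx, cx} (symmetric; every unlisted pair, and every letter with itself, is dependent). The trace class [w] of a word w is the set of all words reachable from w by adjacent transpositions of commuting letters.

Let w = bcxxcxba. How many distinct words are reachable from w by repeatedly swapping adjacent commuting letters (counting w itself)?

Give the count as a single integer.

35

#0=b has no predecessor
#1=c depends on [0:b]
#2=x has no predecessor
#3=x depends on [2:x]
#4=c depends on [1:c]
#5=x depends on [3:x]
#6=b depends on [4:c]
#7=a depends on [5:x, 6:b]
sources: [0:b, 2:x]
N(rest) = Σ N(rest − s) over sources s of rest; N(one piece) = 1:
  size 1 → [7]=1
  size 2 → [5,7]=1  [6,7]=1
  size 3 → [3,5,7]=1  [4,6,7]=1  [5,6,7]=2
  size 4 → [1,4,6,7]=1  [2,3,5,7]=1  [3,5,6,7]=3  [4,5,6,7]=3
  size 5 → [0,1,4,6,7]=1  [1,4,5,6,7]=4  [2,3,5,6,7]=4  [3,4,5,6,7]=6
  size 6 → [0,1,4,5,6,7]=5  [1,3,4,5,6,7]=10  [2,3,4,5,6,7]=10
  first=0(b) contributes 20
  first=2(x) contributes 15
|[w]| = 35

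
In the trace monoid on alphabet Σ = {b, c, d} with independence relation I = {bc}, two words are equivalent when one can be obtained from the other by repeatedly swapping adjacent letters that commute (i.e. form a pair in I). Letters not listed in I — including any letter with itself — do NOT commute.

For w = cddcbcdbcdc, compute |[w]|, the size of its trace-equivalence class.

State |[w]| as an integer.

6

piece 0:c — minimal
piece 1:d rests on {0:c}
piece 2:d rests on {1:d}
piece 3:c rests on {2:d}
piece 4:b rests on {2:d}
piece 5:c rests on {3:c}
piece 6:d rests on {4:b, 5:c}
piece 7:b rests on {6:d}
piece 8:c rests on {6:d}
piece 9:d rests on {7:b, 8:c}
piece 10:c rests on {9:d}
minimal pieces: {0:c}
ways to finish when only these pieces remain (= sum over removing one remaining piece with nothing left below it):
  1 left: {10}→1
  2 left: {9,10}→1
  3 left: {7,9,10}→1  {8,9,10}→1
  4 left: {7,8,9,10}→2
  5 left: {6,7,8,9,10}→2
  6 left: {4,6,7,8,9,10}→2  {5,6,7,8,9,10}→2
  7 left: {3,5,6,7,8,9,10}→2  {4,5,6,7,8,9,10}→4
  8 left: {3,4,5,6,7,8,9,10}→6
  9 left: {2,3,4,5,6,7,8,9,10}→6
  placing 0:c first → 6 extensions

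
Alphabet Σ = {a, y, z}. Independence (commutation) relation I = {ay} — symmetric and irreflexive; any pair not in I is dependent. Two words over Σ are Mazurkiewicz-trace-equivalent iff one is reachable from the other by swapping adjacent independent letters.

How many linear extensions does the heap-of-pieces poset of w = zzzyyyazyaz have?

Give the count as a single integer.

8

piece 0:z — minimal
piece 1:z rests on {0:z}
piece 2:z rests on {1:z}
piece 3:y rests on {2:z}
piece 4:y rests on {3:y}
piece 5:y rests on {4:y}
piece 6:a rests on {2:z}
piece 7:z rests on {5:y, 6:a}
piece 8:y rests on {7:z}
piece 9:a rests on {7:z}
piece 10:z rests on {8:y, 9:a}
minimal pieces: {0:z}
ways to finish when only these pieces remain (= sum over removing one remaining piece with nothing left below it):
  1 left: {10}→1
  2 left: {8,10}→1  {9,10}→1
  3 left: {8,9,10}→2
  4 left: {7,8,9,10}→2
  5 left: {5,7,8,9,10}→2  {6,7,8,9,10}→2
  6 left: {4,5,7,8,9,10}→2  {5,6,7,8,9,10}→4
  7 left: {3,4,5,7,8,9,10}→2  {4,5,6,7,8,9,10}→6
  8 left: {3,4,5,6,7,8,9,10}→8
  9 left: {2,3,4,5,6,7,8,9,10}→8
  placing 0:z first → 8 extensions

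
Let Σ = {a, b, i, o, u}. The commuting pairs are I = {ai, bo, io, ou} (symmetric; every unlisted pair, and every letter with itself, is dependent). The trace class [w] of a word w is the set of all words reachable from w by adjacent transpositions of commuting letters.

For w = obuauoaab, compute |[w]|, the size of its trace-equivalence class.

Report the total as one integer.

6

0(o) covers ∅
1(b) covers ∅
2(u) covers 1:b
3(a) covers 0:o, 2:u
4(u) covers 3:a
5(o) covers 3:a
6(a) covers 4:u, 5:o
7(a) covers 6:a
8(b) covers 7:a
floor of heap: 0:o, 1:b
completions by unplaced set U, small U first (add the entries for U minus each lowest piece of U):
  |U|=1: {8}:1
  |U|=2: {7,8}:1
  |U|=3: {6,7,8}:1
  |U|=4: {4,6,7,8}:1  {5,6,7,8}:1
  |U|=5: {4,5,6,7,8}:2
  |U|=6: {3,4,5,6,7,8}:2
  |U|=7: {0,3,4,5,6,7,8}:2  {2,3,4,5,6,7,8}:2
  start at 0(o): 2
  start at 1(b): 4
sum over floor = 6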